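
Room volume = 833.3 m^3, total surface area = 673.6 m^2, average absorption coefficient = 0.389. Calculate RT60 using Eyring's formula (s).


Given values:
  V = 833.3 m^3, S = 673.6 m^2, alpha = 0.389
Formula: RT60 = 0.161 * V / (-S * ln(1 - alpha))
Compute ln(1 - 0.389) = ln(0.611) = -0.492658
Denominator: -673.6 * -0.492658 = 331.8544
Numerator: 0.161 * 833.3 = 134.1613
RT60 = 134.1613 / 331.8544 = 0.404

0.404 s


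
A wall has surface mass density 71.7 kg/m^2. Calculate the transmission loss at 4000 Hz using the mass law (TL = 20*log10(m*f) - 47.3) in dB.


Given values:
  m = 71.7 kg/m^2, f = 4000 Hz
Formula: TL = 20 * log10(m * f) - 47.3
Compute m * f = 71.7 * 4000 = 286800.0
Compute log10(286800.0) = 5.457579
Compute 20 * 5.457579 = 109.1516
TL = 109.1516 - 47.3 = 61.85

61.85 dB


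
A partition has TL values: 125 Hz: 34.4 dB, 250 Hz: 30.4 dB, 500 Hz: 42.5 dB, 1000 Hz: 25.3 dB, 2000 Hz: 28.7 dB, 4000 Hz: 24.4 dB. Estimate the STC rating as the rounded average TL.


Given TL values at each frequency:
  125 Hz: 34.4 dB
  250 Hz: 30.4 dB
  500 Hz: 42.5 dB
  1000 Hz: 25.3 dB
  2000 Hz: 28.7 dB
  4000 Hz: 24.4 dB
Formula: STC ~ round(average of TL values)
Sum = 34.4 + 30.4 + 42.5 + 25.3 + 28.7 + 24.4 = 185.7
Average = 185.7 / 6 = 30.95
Rounded: 31

31


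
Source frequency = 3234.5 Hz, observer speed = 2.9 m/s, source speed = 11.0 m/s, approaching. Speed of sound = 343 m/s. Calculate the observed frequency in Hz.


Given values:
  f_s = 3234.5 Hz, v_o = 2.9 m/s, v_s = 11.0 m/s
  Direction: approaching
Formula: f_o = f_s * (c + v_o) / (c - v_s)
Numerator: c + v_o = 343 + 2.9 = 345.9
Denominator: c - v_s = 343 - 11.0 = 332.0
f_o = 3234.5 * 345.9 / 332.0 = 3369.92

3369.92 Hz


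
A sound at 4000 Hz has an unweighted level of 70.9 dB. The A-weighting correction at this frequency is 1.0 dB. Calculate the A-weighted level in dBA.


Given values:
  SPL = 70.9 dB
  A-weighting at 4000 Hz = 1.0 dB
Formula: L_A = SPL + A_weight
L_A = 70.9 + (1.0)
L_A = 71.9

71.9 dBA


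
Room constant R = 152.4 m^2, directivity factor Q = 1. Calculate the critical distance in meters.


Given values:
  R = 152.4 m^2, Q = 1
Formula: d_c = 0.141 * sqrt(Q * R)
Compute Q * R = 1 * 152.4 = 152.4
Compute sqrt(152.4) = 12.345
d_c = 0.141 * 12.345 = 1.741

1.741 m


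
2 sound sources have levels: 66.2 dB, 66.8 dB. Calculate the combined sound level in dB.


Formula: L_total = 10 * log10( sum(10^(Li/10)) )
  Source 1: 10^(66.2/10) = 4168693.8347
  Source 2: 10^(66.8/10) = 4786300.9232
Sum of linear values = 8954994.7579
L_total = 10 * log10(8954994.7579) = 69.52

69.52 dB


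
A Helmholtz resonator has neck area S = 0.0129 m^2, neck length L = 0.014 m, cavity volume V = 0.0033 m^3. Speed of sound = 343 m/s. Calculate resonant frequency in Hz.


Given values:
  S = 0.0129 m^2, L = 0.014 m, V = 0.0033 m^3, c = 343 m/s
Formula: f = (c / (2*pi)) * sqrt(S / (V * L))
Compute V * L = 0.0033 * 0.014 = 4.62e-05
Compute S / (V * L) = 0.0129 / 4.62e-05 = 279.2208
Compute sqrt(279.2208) = 16.709901
Compute c / (2*pi) = 343 / 6.283185 = 54.590148
f = 54.590148 * 16.709901 = 912.2

912.2 Hz


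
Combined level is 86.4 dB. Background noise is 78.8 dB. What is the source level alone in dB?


Given values:
  L_total = 86.4 dB, L_bg = 78.8 dB
Formula: L_source = 10 * log10(10^(L_total/10) - 10^(L_bg/10))
Convert to linear:
  10^(86.4/10) = 436515832.2402
  10^(78.8/10) = 75857757.5029
Difference: 436515832.2402 - 75857757.5029 = 360658074.7373
L_source = 10 * log10(360658074.7373) = 85.57

85.57 dB


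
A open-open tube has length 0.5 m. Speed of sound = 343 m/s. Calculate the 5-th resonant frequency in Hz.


Given values:
  Tube type: open-open, L = 0.5 m, c = 343 m/s, n = 5
Formula: f_n = n * c / (2 * L)
Compute 2 * L = 2 * 0.5 = 1.0
f = 5 * 343 / 1.0
f = 1715.0

1715.0 Hz


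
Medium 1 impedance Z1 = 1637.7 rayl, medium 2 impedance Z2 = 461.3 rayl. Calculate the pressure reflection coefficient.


Given values:
  Z1 = 1637.7 rayl, Z2 = 461.3 rayl
Formula: R = (Z2 - Z1) / (Z2 + Z1)
Numerator: Z2 - Z1 = 461.3 - 1637.7 = -1176.4
Denominator: Z2 + Z1 = 461.3 + 1637.7 = 2099.0
R = -1176.4 / 2099.0 = -0.5605

-0.5605


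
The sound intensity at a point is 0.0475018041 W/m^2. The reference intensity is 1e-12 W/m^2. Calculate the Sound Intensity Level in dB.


Given values:
  I = 0.0475018041 W/m^2
  I_ref = 1e-12 W/m^2
Formula: SIL = 10 * log10(I / I_ref)
Compute ratio: I / I_ref = 47501804100
Compute log10: log10(47501804100) = 10.67671
Multiply: SIL = 10 * 10.67671 = 106.77

106.77 dB


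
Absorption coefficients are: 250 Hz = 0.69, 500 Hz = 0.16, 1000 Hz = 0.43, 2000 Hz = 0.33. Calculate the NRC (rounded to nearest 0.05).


Given values:
  a_250 = 0.69, a_500 = 0.16
  a_1000 = 0.43, a_2000 = 0.33
Formula: NRC = (a250 + a500 + a1000 + a2000) / 4
Sum = 0.69 + 0.16 + 0.43 + 0.33 = 1.61
NRC = 1.61 / 4 = 0.4025
Rounded to nearest 0.05: 0.4

0.4


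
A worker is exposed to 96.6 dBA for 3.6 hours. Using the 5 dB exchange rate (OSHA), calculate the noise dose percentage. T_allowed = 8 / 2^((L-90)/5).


Given values:
  L = 96.6 dBA, T = 3.6 hours
Formula: T_allowed = 8 / 2^((L - 90) / 5)
Compute exponent: (96.6 - 90) / 5 = 1.32
Compute 2^(1.32) = 2.496661
T_allowed = 8 / 2.496661 = 3.20428 hours
Dose = (T / T_allowed) * 100
Dose = (3.6 / 3.20428) * 100 = 112.35

112.35 %


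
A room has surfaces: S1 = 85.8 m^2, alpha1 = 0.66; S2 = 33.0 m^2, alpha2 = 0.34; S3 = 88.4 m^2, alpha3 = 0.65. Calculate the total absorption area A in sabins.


Given surfaces:
  Surface 1: 85.8 * 0.66 = 56.628
  Surface 2: 33.0 * 0.34 = 11.22
  Surface 3: 88.4 * 0.65 = 57.46
Formula: A = sum(Si * alpha_i)
A = 56.628 + 11.22 + 57.46
A = 125.31

125.31 sabins


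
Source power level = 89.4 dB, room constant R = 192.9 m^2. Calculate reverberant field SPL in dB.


Given values:
  Lw = 89.4 dB, R = 192.9 m^2
Formula: SPL = Lw + 10 * log10(4 / R)
Compute 4 / R = 4 / 192.9 = 0.020736
Compute 10 * log10(0.020736) = -16.8328
SPL = 89.4 + (-16.8328) = 72.57

72.57 dB


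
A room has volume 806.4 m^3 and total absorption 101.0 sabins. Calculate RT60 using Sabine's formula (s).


Given values:
  V = 806.4 m^3
  A = 101.0 sabins
Formula: RT60 = 0.161 * V / A
Numerator: 0.161 * 806.4 = 129.8304
RT60 = 129.8304 / 101.0 = 1.285

1.285 s


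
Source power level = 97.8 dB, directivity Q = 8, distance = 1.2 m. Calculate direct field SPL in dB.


Given values:
  Lw = 97.8 dB, Q = 8, r = 1.2 m
Formula: SPL = Lw + 10 * log10(Q / (4 * pi * r^2))
Compute 4 * pi * r^2 = 4 * pi * 1.2^2 = 18.0956
Compute Q / denom = 8 / 18.0956 = 0.44209642
Compute 10 * log10(0.44209642) = -3.5448
SPL = 97.8 + (-3.5448) = 94.26

94.26 dB


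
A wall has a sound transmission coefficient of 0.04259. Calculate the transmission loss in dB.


Given values:
  tau = 0.04259
Formula: TL = 10 * log10(1 / tau)
Compute 1 / tau = 1 / 0.04259 = 23.4797
Compute log10(23.4797) = 1.370693
TL = 10 * 1.370693 = 13.71

13.71 dB


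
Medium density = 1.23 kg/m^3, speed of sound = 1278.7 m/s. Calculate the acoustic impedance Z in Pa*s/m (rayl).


Given values:
  rho = 1.23 kg/m^3
  c = 1278.7 m/s
Formula: Z = rho * c
Z = 1.23 * 1278.7
Z = 1572.8

1572.8 rayl


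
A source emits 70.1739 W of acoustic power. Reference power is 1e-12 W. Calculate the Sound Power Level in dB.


Given values:
  W = 70.1739 W
  W_ref = 1e-12 W
Formula: SWL = 10 * log10(W / W_ref)
Compute ratio: W / W_ref = 70173900000000
Compute log10: log10(70173900000000) = 13.846176
Multiply: SWL = 10 * 13.846176 = 138.46

138.46 dB


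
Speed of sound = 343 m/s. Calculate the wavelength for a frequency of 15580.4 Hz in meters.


Given values:
  c = 343 m/s, f = 15580.4 Hz
Formula: lambda = c / f
lambda = 343 / 15580.4
lambda = 0.022

0.022 m


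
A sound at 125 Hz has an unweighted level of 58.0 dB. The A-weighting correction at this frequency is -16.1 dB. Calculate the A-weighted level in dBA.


Given values:
  SPL = 58.0 dB
  A-weighting at 125 Hz = -16.1 dB
Formula: L_A = SPL + A_weight
L_A = 58.0 + (-16.1)
L_A = 41.9

41.9 dBA


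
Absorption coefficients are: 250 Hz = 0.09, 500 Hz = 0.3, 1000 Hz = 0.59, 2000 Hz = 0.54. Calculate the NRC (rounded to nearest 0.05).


Given values:
  a_250 = 0.09, a_500 = 0.3
  a_1000 = 0.59, a_2000 = 0.54
Formula: NRC = (a250 + a500 + a1000 + a2000) / 4
Sum = 0.09 + 0.3 + 0.59 + 0.54 = 1.52
NRC = 1.52 / 4 = 0.38
Rounded to nearest 0.05: 0.4

0.4


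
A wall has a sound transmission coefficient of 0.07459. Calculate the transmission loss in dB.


Given values:
  tau = 0.07459
Formula: TL = 10 * log10(1 / tau)
Compute 1 / tau = 1 / 0.07459 = 13.4066
Compute log10(13.4066) = 1.127319
TL = 10 * 1.127319 = 11.27

11.27 dB


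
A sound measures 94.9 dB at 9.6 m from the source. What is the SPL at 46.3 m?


Given values:
  SPL1 = 94.9 dB, r1 = 9.6 m, r2 = 46.3 m
Formula: SPL2 = SPL1 - 20 * log10(r2 / r1)
Compute ratio: r2 / r1 = 46.3 / 9.6 = 4.8229
Compute log10: log10(4.8229) = 0.683308
Compute drop: 20 * 0.683308 = 13.6662
SPL2 = 94.9 - 13.6662 = 81.23

81.23 dB


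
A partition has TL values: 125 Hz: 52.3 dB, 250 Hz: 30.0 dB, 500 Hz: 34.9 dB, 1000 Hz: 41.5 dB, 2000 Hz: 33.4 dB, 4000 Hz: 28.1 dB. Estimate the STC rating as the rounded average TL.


Given TL values at each frequency:
  125 Hz: 52.3 dB
  250 Hz: 30.0 dB
  500 Hz: 34.9 dB
  1000 Hz: 41.5 dB
  2000 Hz: 33.4 dB
  4000 Hz: 28.1 dB
Formula: STC ~ round(average of TL values)
Sum = 52.3 + 30.0 + 34.9 + 41.5 + 33.4 + 28.1 = 220.2
Average = 220.2 / 6 = 36.7
Rounded: 37

37


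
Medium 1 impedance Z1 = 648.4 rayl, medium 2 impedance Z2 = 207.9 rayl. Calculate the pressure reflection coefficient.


Given values:
  Z1 = 648.4 rayl, Z2 = 207.9 rayl
Formula: R = (Z2 - Z1) / (Z2 + Z1)
Numerator: Z2 - Z1 = 207.9 - 648.4 = -440.5
Denominator: Z2 + Z1 = 207.9 + 648.4 = 856.3
R = -440.5 / 856.3 = -0.5144

-0.5144


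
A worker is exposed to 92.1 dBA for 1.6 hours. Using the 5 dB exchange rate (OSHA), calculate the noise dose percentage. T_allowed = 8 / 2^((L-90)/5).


Given values:
  L = 92.1 dBA, T = 1.6 hours
Formula: T_allowed = 8 / 2^((L - 90) / 5)
Compute exponent: (92.1 - 90) / 5 = 0.42
Compute 2^(0.42) = 1.337928
T_allowed = 8 / 1.337928 = 5.979395 hours
Dose = (T / T_allowed) * 100
Dose = (1.6 / 5.979395) * 100 = 26.76

26.76 %


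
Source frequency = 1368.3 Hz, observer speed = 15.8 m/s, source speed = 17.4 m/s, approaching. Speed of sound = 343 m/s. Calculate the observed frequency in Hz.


Given values:
  f_s = 1368.3 Hz, v_o = 15.8 m/s, v_s = 17.4 m/s
  Direction: approaching
Formula: f_o = f_s * (c + v_o) / (c - v_s)
Numerator: c + v_o = 343 + 15.8 = 358.8
Denominator: c - v_s = 343 - 17.4 = 325.6
f_o = 1368.3 * 358.8 / 325.6 = 1507.82

1507.82 Hz


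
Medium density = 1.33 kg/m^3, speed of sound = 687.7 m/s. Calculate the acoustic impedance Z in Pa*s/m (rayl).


Given values:
  rho = 1.33 kg/m^3
  c = 687.7 m/s
Formula: Z = rho * c
Z = 1.33 * 687.7
Z = 914.64

914.64 rayl


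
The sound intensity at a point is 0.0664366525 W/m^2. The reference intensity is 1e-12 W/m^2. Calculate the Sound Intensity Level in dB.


Given values:
  I = 0.0664366525 W/m^2
  I_ref = 1e-12 W/m^2
Formula: SIL = 10 * log10(I / I_ref)
Compute ratio: I / I_ref = 66436652500
Compute log10: log10(66436652500) = 10.822408
Multiply: SIL = 10 * 10.822408 = 108.22

108.22 dB


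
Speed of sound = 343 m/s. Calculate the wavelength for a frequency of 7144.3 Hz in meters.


Given values:
  c = 343 m/s, f = 7144.3 Hz
Formula: lambda = c / f
lambda = 343 / 7144.3
lambda = 0.048

0.048 m


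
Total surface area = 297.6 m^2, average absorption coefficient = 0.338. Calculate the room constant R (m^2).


Given values:
  S = 297.6 m^2, alpha = 0.338
Formula: R = S * alpha / (1 - alpha)
Numerator: 297.6 * 0.338 = 100.5888
Denominator: 1 - 0.338 = 0.662
R = 100.5888 / 0.662 = 151.95

151.95 m^2


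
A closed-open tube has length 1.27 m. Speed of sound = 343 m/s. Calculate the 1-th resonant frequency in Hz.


Given values:
  Tube type: closed-open, L = 1.27 m, c = 343 m/s, n = 1
Formula: f_n = (2n - 1) * c / (4 * L)
Compute 2n - 1 = 2*1 - 1 = 1
Compute 4 * L = 4 * 1.27 = 5.08
f = 1 * 343 / 5.08
f = 67.52

67.52 Hz


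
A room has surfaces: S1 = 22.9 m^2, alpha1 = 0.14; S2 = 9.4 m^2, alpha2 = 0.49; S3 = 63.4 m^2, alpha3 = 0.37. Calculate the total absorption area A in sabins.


Given surfaces:
  Surface 1: 22.9 * 0.14 = 3.206
  Surface 2: 9.4 * 0.49 = 4.606
  Surface 3: 63.4 * 0.37 = 23.458
Formula: A = sum(Si * alpha_i)
A = 3.206 + 4.606 + 23.458
A = 31.27

31.27 sabins


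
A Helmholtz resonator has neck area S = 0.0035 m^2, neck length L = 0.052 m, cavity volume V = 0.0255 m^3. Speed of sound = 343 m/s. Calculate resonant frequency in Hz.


Given values:
  S = 0.0035 m^2, L = 0.052 m, V = 0.0255 m^3, c = 343 m/s
Formula: f = (c / (2*pi)) * sqrt(S / (V * L))
Compute V * L = 0.0255 * 0.052 = 0.001326
Compute S / (V * L) = 0.0035 / 0.001326 = 2.6395
Compute sqrt(2.6395) = 1.624654
Compute c / (2*pi) = 343 / 6.283185 = 54.590148
f = 54.590148 * 1.624654 = 88.69

88.69 Hz


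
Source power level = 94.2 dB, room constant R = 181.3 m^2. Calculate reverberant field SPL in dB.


Given values:
  Lw = 94.2 dB, R = 181.3 m^2
Formula: SPL = Lw + 10 * log10(4 / R)
Compute 4 / R = 4 / 181.3 = 0.022063
Compute 10 * log10(0.022063) = -16.5634
SPL = 94.2 + (-16.5634) = 77.64

77.64 dB


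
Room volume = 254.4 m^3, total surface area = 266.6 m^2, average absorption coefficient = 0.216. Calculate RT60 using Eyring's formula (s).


Given values:
  V = 254.4 m^3, S = 266.6 m^2, alpha = 0.216
Formula: RT60 = 0.161 * V / (-S * ln(1 - alpha))
Compute ln(1 - 0.216) = ln(0.784) = -0.243346
Denominator: -266.6 * -0.243346 = 64.876
Numerator: 0.161 * 254.4 = 40.9584
RT60 = 40.9584 / 64.876 = 0.631

0.631 s


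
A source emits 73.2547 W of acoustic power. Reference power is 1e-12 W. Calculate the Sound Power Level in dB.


Given values:
  W = 73.2547 W
  W_ref = 1e-12 W
Formula: SWL = 10 * log10(W / W_ref)
Compute ratio: W / W_ref = 73254700000000
Compute log10: log10(73254700000000) = 13.864835
Multiply: SWL = 10 * 13.864835 = 138.65

138.65 dB


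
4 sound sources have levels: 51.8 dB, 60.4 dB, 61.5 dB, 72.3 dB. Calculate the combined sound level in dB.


Formula: L_total = 10 * log10( sum(10^(Li/10)) )
  Source 1: 10^(51.8/10) = 151356.1248
  Source 2: 10^(60.4/10) = 1096478.1961
  Source 3: 10^(61.5/10) = 1412537.5446
  Source 4: 10^(72.3/10) = 16982436.5246
Sum of linear values = 19642808.3901
L_total = 10 * log10(19642808.3901) = 72.93

72.93 dB


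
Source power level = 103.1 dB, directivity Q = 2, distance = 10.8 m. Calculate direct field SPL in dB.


Given values:
  Lw = 103.1 dB, Q = 2, r = 10.8 m
Formula: SPL = Lw + 10 * log10(Q / (4 * pi * r^2))
Compute 4 * pi * r^2 = 4 * pi * 10.8^2 = 1465.7415
Compute Q / denom = 2 / 1465.7415 = 0.0013645
Compute 10 * log10(0.0013645) = -28.6503
SPL = 103.1 + (-28.6503) = 74.45

74.45 dB


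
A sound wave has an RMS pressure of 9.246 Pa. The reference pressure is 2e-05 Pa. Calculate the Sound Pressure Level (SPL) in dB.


Given values:
  p = 9.246 Pa
  p_ref = 2e-05 Pa
Formula: SPL = 20 * log10(p / p_ref)
Compute ratio: p / p_ref = 9.246 / 2e-05 = 462300
Compute log10: log10(462300) = 5.664924
Multiply: SPL = 20 * 5.664924 = 113.3

113.3 dB


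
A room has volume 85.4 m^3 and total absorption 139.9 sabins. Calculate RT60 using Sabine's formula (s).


Given values:
  V = 85.4 m^3
  A = 139.9 sabins
Formula: RT60 = 0.161 * V / A
Numerator: 0.161 * 85.4 = 13.7494
RT60 = 13.7494 / 139.9 = 0.098

0.098 s


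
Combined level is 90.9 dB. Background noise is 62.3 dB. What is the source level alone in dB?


Given values:
  L_total = 90.9 dB, L_bg = 62.3 dB
Formula: L_source = 10 * log10(10^(L_total/10) - 10^(L_bg/10))
Convert to linear:
  10^(90.9/10) = 1230268770.8124
  10^(62.3/10) = 1698243.6525
Difference: 1230268770.8124 - 1698243.6525 = 1228570527.1599
L_source = 10 * log10(1228570527.1599) = 90.89

90.89 dB


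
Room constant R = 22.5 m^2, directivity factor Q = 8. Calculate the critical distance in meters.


Given values:
  R = 22.5 m^2, Q = 8
Formula: d_c = 0.141 * sqrt(Q * R)
Compute Q * R = 8 * 22.5 = 180.0
Compute sqrt(180.0) = 13.4164
d_c = 0.141 * 13.4164 = 1.892

1.892 m


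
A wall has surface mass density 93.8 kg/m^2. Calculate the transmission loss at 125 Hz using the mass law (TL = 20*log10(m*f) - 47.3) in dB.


Given values:
  m = 93.8 kg/m^2, f = 125 Hz
Formula: TL = 20 * log10(m * f) - 47.3
Compute m * f = 93.8 * 125 = 11725.0
Compute log10(11725.0) = 4.069113
Compute 20 * 4.069113 = 81.3823
TL = 81.3823 - 47.3 = 34.08

34.08 dB


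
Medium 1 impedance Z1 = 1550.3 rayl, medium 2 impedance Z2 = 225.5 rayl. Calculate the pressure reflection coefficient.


Given values:
  Z1 = 1550.3 rayl, Z2 = 225.5 rayl
Formula: R = (Z2 - Z1) / (Z2 + Z1)
Numerator: Z2 - Z1 = 225.5 - 1550.3 = -1324.8
Denominator: Z2 + Z1 = 225.5 + 1550.3 = 1775.8
R = -1324.8 / 1775.8 = -0.746

-0.746


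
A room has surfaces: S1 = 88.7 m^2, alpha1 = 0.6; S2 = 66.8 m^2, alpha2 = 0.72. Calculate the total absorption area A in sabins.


Given surfaces:
  Surface 1: 88.7 * 0.6 = 53.22
  Surface 2: 66.8 * 0.72 = 48.096
Formula: A = sum(Si * alpha_i)
A = 53.22 + 48.096
A = 101.32

101.32 sabins


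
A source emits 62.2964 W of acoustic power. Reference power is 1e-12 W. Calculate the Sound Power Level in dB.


Given values:
  W = 62.2964 W
  W_ref = 1e-12 W
Formula: SWL = 10 * log10(W / W_ref)
Compute ratio: W / W_ref = 62296400000000
Compute log10: log10(62296400000000) = 13.794463
Multiply: SWL = 10 * 13.794463 = 137.94

137.94 dB


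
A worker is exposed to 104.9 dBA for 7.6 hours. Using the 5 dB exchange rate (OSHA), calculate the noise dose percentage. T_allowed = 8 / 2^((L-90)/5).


Given values:
  L = 104.9 dBA, T = 7.6 hours
Formula: T_allowed = 8 / 2^((L - 90) / 5)
Compute exponent: (104.9 - 90) / 5 = 2.98
Compute 2^(2.98) = 7.889862
T_allowed = 8 / 7.889862 = 1.013959 hours
Dose = (T / T_allowed) * 100
Dose = (7.6 / 1.013959) * 100 = 749.54

749.54 %


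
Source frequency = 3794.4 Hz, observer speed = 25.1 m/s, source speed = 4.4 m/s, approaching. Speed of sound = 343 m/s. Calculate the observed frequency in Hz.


Given values:
  f_s = 3794.4 Hz, v_o = 25.1 m/s, v_s = 4.4 m/s
  Direction: approaching
Formula: f_o = f_s * (c + v_o) / (c - v_s)
Numerator: c + v_o = 343 + 25.1 = 368.1
Denominator: c - v_s = 343 - 4.4 = 338.6
f_o = 3794.4 * 368.1 / 338.6 = 4124.98

4124.98 Hz


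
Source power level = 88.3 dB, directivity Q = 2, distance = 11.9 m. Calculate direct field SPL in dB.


Given values:
  Lw = 88.3 dB, Q = 2, r = 11.9 m
Formula: SPL = Lw + 10 * log10(Q / (4 * pi * r^2))
Compute 4 * pi * r^2 = 4 * pi * 11.9^2 = 1779.5237
Compute Q / denom = 2 / 1779.5237 = 0.0011239
Compute 10 * log10(0.0011239) = -29.4927
SPL = 88.3 + (-29.4927) = 58.81

58.81 dB


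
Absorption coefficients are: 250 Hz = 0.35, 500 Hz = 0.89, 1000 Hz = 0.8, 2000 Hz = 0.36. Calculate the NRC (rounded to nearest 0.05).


Given values:
  a_250 = 0.35, a_500 = 0.89
  a_1000 = 0.8, a_2000 = 0.36
Formula: NRC = (a250 + a500 + a1000 + a2000) / 4
Sum = 0.35 + 0.89 + 0.8 + 0.36 = 2.4
NRC = 2.4 / 4 = 0.6
Rounded to nearest 0.05: 0.6

0.6


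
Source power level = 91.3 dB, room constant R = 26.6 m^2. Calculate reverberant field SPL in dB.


Given values:
  Lw = 91.3 dB, R = 26.6 m^2
Formula: SPL = Lw + 10 * log10(4 / R)
Compute 4 / R = 4 / 26.6 = 0.150376
Compute 10 * log10(0.150376) = -8.2282
SPL = 91.3 + (-8.2282) = 83.07

83.07 dB


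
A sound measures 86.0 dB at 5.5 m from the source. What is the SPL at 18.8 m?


Given values:
  SPL1 = 86.0 dB, r1 = 5.5 m, r2 = 18.8 m
Formula: SPL2 = SPL1 - 20 * log10(r2 / r1)
Compute ratio: r2 / r1 = 18.8 / 5.5 = 3.4182
Compute log10: log10(3.4182) = 0.533797
Compute drop: 20 * 0.533797 = 10.6759
SPL2 = 86.0 - 10.6759 = 75.32

75.32 dB


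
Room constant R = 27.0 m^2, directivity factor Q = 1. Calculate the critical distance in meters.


Given values:
  R = 27.0 m^2, Q = 1
Formula: d_c = 0.141 * sqrt(Q * R)
Compute Q * R = 1 * 27.0 = 27.0
Compute sqrt(27.0) = 5.1962
d_c = 0.141 * 5.1962 = 0.733

0.733 m


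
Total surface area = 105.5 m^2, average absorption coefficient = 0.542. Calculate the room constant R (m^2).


Given values:
  S = 105.5 m^2, alpha = 0.542
Formula: R = S * alpha / (1 - alpha)
Numerator: 105.5 * 0.542 = 57.181
Denominator: 1 - 0.542 = 0.458
R = 57.181 / 0.458 = 124.85

124.85 m^2


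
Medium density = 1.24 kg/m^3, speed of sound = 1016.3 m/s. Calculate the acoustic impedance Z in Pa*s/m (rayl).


Given values:
  rho = 1.24 kg/m^3
  c = 1016.3 m/s
Formula: Z = rho * c
Z = 1.24 * 1016.3
Z = 1260.21

1260.21 rayl


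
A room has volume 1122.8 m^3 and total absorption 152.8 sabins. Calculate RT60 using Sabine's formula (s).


Given values:
  V = 1122.8 m^3
  A = 152.8 sabins
Formula: RT60 = 0.161 * V / A
Numerator: 0.161 * 1122.8 = 180.7708
RT60 = 180.7708 / 152.8 = 1.183

1.183 s


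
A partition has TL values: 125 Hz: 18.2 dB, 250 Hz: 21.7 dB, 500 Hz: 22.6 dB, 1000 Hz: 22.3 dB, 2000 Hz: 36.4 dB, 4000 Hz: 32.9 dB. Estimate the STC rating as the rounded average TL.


Given TL values at each frequency:
  125 Hz: 18.2 dB
  250 Hz: 21.7 dB
  500 Hz: 22.6 dB
  1000 Hz: 22.3 dB
  2000 Hz: 36.4 dB
  4000 Hz: 32.9 dB
Formula: STC ~ round(average of TL values)
Sum = 18.2 + 21.7 + 22.6 + 22.3 + 36.4 + 32.9 = 154.1
Average = 154.1 / 6 = 25.68
Rounded: 26

26


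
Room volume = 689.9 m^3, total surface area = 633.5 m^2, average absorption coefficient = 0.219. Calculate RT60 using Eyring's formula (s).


Given values:
  V = 689.9 m^3, S = 633.5 m^2, alpha = 0.219
Formula: RT60 = 0.161 * V / (-S * ln(1 - alpha))
Compute ln(1 - 0.219) = ln(0.781) = -0.24718
Denominator: -633.5 * -0.24718 = 156.5885
Numerator: 0.161 * 689.9 = 111.0739
RT60 = 111.0739 / 156.5885 = 0.709

0.709 s


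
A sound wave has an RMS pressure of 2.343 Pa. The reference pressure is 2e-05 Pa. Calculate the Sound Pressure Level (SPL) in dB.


Given values:
  p = 2.343 Pa
  p_ref = 2e-05 Pa
Formula: SPL = 20 * log10(p / p_ref)
Compute ratio: p / p_ref = 2.343 / 2e-05 = 117150
Compute log10: log10(117150) = 5.068742
Multiply: SPL = 20 * 5.068742 = 101.37

101.37 dB


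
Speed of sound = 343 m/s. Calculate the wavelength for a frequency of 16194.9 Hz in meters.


Given values:
  c = 343 m/s, f = 16194.9 Hz
Formula: lambda = c / f
lambda = 343 / 16194.9
lambda = 0.0212

0.0212 m


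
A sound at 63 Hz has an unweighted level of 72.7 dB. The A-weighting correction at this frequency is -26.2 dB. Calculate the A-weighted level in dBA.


Given values:
  SPL = 72.7 dB
  A-weighting at 63 Hz = -26.2 dB
Formula: L_A = SPL + A_weight
L_A = 72.7 + (-26.2)
L_A = 46.5

46.5 dBA


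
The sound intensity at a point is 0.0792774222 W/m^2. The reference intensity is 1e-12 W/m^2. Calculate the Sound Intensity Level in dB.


Given values:
  I = 0.0792774222 W/m^2
  I_ref = 1e-12 W/m^2
Formula: SIL = 10 * log10(I / I_ref)
Compute ratio: I / I_ref = 79277422200
Compute log10: log10(79277422200) = 10.89915
Multiply: SIL = 10 * 10.89915 = 108.99

108.99 dB


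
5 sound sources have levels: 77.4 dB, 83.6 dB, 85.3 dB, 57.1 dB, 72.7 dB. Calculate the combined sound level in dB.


Formula: L_total = 10 * log10( sum(10^(Li/10)) )
  Source 1: 10^(77.4/10) = 54954087.3858
  Source 2: 10^(83.6/10) = 229086765.2768
  Source 3: 10^(85.3/10) = 338844156.1392
  Source 4: 10^(57.1/10) = 512861.384
  Source 5: 10^(72.7/10) = 18620871.3666
Sum of linear values = 642018741.5524
L_total = 10 * log10(642018741.5524) = 88.08

88.08 dB


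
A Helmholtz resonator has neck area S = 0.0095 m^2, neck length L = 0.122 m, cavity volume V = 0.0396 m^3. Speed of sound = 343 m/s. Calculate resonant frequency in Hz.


Given values:
  S = 0.0095 m^2, L = 0.122 m, V = 0.0396 m^3, c = 343 m/s
Formula: f = (c / (2*pi)) * sqrt(S / (V * L))
Compute V * L = 0.0396 * 0.122 = 0.0048312
Compute S / (V * L) = 0.0095 / 0.0048312 = 1.9664
Compute sqrt(1.9664) = 1.402284
Compute c / (2*pi) = 343 / 6.283185 = 54.590148
f = 54.590148 * 1.402284 = 76.55

76.55 Hz


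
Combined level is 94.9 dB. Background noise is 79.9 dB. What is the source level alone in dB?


Given values:
  L_total = 94.9 dB, L_bg = 79.9 dB
Formula: L_source = 10 * log10(10^(L_total/10) - 10^(L_bg/10))
Convert to linear:
  10^(94.9/10) = 3090295432.5136
  10^(79.9/10) = 97723722.0956
Difference: 3090295432.5136 - 97723722.0956 = 2992571710.418
L_source = 10 * log10(2992571710.418) = 94.76

94.76 dB


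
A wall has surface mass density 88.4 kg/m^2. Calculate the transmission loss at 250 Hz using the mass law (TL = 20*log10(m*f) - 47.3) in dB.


Given values:
  m = 88.4 kg/m^2, f = 250 Hz
Formula: TL = 20 * log10(m * f) - 47.3
Compute m * f = 88.4 * 250 = 22100.0
Compute log10(22100.0) = 4.344392
Compute 20 * 4.344392 = 86.8878
TL = 86.8878 - 47.3 = 39.59

39.59 dB


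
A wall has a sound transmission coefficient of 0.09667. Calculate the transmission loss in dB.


Given values:
  tau = 0.09667
Formula: TL = 10 * log10(1 / tau)
Compute 1 / tau = 1 / 0.09667 = 10.3445
Compute log10(10.3445) = 1.01471
TL = 10 * 1.01471 = 10.15

10.15 dB


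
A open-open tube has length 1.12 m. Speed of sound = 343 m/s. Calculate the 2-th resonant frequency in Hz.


Given values:
  Tube type: open-open, L = 1.12 m, c = 343 m/s, n = 2
Formula: f_n = n * c / (2 * L)
Compute 2 * L = 2 * 1.12 = 2.24
f = 2 * 343 / 2.24
f = 306.25

306.25 Hz


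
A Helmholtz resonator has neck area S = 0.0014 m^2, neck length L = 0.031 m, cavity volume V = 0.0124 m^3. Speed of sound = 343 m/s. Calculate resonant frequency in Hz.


Given values:
  S = 0.0014 m^2, L = 0.031 m, V = 0.0124 m^3, c = 343 m/s
Formula: f = (c / (2*pi)) * sqrt(S / (V * L))
Compute V * L = 0.0124 * 0.031 = 0.0003844
Compute S / (V * L) = 0.0014 / 0.0003844 = 3.642
Compute sqrt(3.642) = 1.908402
Compute c / (2*pi) = 343 / 6.283185 = 54.590148
f = 54.590148 * 1.908402 = 104.18

104.18 Hz


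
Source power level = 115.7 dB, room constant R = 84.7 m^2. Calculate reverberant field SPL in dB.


Given values:
  Lw = 115.7 dB, R = 84.7 m^2
Formula: SPL = Lw + 10 * log10(4 / R)
Compute 4 / R = 4 / 84.7 = 0.047226
Compute 10 * log10(0.047226) = -13.2582
SPL = 115.7 + (-13.2582) = 102.44

102.44 dB


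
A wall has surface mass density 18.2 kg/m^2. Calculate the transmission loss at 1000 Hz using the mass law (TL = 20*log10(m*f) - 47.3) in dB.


Given values:
  m = 18.2 kg/m^2, f = 1000 Hz
Formula: TL = 20 * log10(m * f) - 47.3
Compute m * f = 18.2 * 1000 = 18200.0
Compute log10(18200.0) = 4.260071
Compute 20 * 4.260071 = 85.2014
TL = 85.2014 - 47.3 = 37.9

37.9 dB


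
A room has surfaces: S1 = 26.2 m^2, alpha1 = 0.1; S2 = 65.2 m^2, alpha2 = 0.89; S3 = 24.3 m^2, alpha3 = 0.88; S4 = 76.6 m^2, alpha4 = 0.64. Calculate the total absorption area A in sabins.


Given surfaces:
  Surface 1: 26.2 * 0.1 = 2.62
  Surface 2: 65.2 * 0.89 = 58.028
  Surface 3: 24.3 * 0.88 = 21.384
  Surface 4: 76.6 * 0.64 = 49.024
Formula: A = sum(Si * alpha_i)
A = 2.62 + 58.028 + 21.384 + 49.024
A = 131.06

131.06 sabins


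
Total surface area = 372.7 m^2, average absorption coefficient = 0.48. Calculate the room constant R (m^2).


Given values:
  S = 372.7 m^2, alpha = 0.48
Formula: R = S * alpha / (1 - alpha)
Numerator: 372.7 * 0.48 = 178.896
Denominator: 1 - 0.48 = 0.52
R = 178.896 / 0.52 = 344.03

344.03 m^2


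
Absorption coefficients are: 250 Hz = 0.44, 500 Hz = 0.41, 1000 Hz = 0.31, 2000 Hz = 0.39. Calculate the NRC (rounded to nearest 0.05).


Given values:
  a_250 = 0.44, a_500 = 0.41
  a_1000 = 0.31, a_2000 = 0.39
Formula: NRC = (a250 + a500 + a1000 + a2000) / 4
Sum = 0.44 + 0.41 + 0.31 + 0.39 = 1.55
NRC = 1.55 / 4 = 0.3875
Rounded to nearest 0.05: 0.4

0.4


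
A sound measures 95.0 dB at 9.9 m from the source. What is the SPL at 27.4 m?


Given values:
  SPL1 = 95.0 dB, r1 = 9.9 m, r2 = 27.4 m
Formula: SPL2 = SPL1 - 20 * log10(r2 / r1)
Compute ratio: r2 / r1 = 27.4 / 9.9 = 2.7677
Compute log10: log10(2.7677) = 0.442119
Compute drop: 20 * 0.442119 = 8.8424
SPL2 = 95.0 - 8.8424 = 86.16

86.16 dB


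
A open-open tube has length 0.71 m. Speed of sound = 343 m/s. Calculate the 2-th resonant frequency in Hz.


Given values:
  Tube type: open-open, L = 0.71 m, c = 343 m/s, n = 2
Formula: f_n = n * c / (2 * L)
Compute 2 * L = 2 * 0.71 = 1.42
f = 2 * 343 / 1.42
f = 483.1

483.1 Hz


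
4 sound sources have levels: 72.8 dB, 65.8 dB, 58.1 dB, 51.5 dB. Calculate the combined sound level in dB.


Formula: L_total = 10 * log10( sum(10^(Li/10)) )
  Source 1: 10^(72.8/10) = 19054607.1796
  Source 2: 10^(65.8/10) = 3801893.9632
  Source 3: 10^(58.1/10) = 645654.229
  Source 4: 10^(51.5/10) = 141253.7545
Sum of linear values = 23643409.1263
L_total = 10 * log10(23643409.1263) = 73.74

73.74 dB


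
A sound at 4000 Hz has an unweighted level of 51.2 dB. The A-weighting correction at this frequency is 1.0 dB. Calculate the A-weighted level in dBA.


Given values:
  SPL = 51.2 dB
  A-weighting at 4000 Hz = 1.0 dB
Formula: L_A = SPL + A_weight
L_A = 51.2 + (1.0)
L_A = 52.2

52.2 dBA


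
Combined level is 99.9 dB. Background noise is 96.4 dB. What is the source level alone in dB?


Given values:
  L_total = 99.9 dB, L_bg = 96.4 dB
Formula: L_source = 10 * log10(10^(L_total/10) - 10^(L_bg/10))
Convert to linear:
  10^(99.9/10) = 9772372209.5581
  10^(96.4/10) = 4365158322.4017
Difference: 9772372209.5581 - 4365158322.4017 = 5407213887.1564
L_source = 10 * log10(5407213887.1564) = 97.33

97.33 dB


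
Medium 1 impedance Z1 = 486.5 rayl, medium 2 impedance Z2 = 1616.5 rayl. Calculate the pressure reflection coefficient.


Given values:
  Z1 = 486.5 rayl, Z2 = 1616.5 rayl
Formula: R = (Z2 - Z1) / (Z2 + Z1)
Numerator: Z2 - Z1 = 1616.5 - 486.5 = 1130.0
Denominator: Z2 + Z1 = 1616.5 + 486.5 = 2103.0
R = 1130.0 / 2103.0 = 0.5373

0.5373


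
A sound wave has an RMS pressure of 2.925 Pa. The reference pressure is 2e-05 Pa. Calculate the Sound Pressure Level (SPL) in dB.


Given values:
  p = 2.925 Pa
  p_ref = 2e-05 Pa
Formula: SPL = 20 * log10(p / p_ref)
Compute ratio: p / p_ref = 2.925 / 2e-05 = 146250
Compute log10: log10(146250) = 5.165096
Multiply: SPL = 20 * 5.165096 = 103.3

103.3 dB


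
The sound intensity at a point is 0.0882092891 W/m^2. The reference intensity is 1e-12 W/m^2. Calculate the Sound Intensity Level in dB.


Given values:
  I = 0.0882092891 W/m^2
  I_ref = 1e-12 W/m^2
Formula: SIL = 10 * log10(I / I_ref)
Compute ratio: I / I_ref = 88209289100
Compute log10: log10(88209289100) = 10.945514
Multiply: SIL = 10 * 10.945514 = 109.46

109.46 dB


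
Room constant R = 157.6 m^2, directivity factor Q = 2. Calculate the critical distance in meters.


Given values:
  R = 157.6 m^2, Q = 2
Formula: d_c = 0.141 * sqrt(Q * R)
Compute Q * R = 2 * 157.6 = 315.2
Compute sqrt(315.2) = 17.7539
d_c = 0.141 * 17.7539 = 2.503

2.503 m


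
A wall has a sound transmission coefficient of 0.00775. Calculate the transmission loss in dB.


Given values:
  tau = 0.00775
Formula: TL = 10 * log10(1 / tau)
Compute 1 / tau = 1 / 0.00775 = 129.0323
Compute log10(129.0323) = 2.110698
TL = 10 * 2.110698 = 21.11

21.11 dB


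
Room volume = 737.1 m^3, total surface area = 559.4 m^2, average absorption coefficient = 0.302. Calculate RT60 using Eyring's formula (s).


Given values:
  V = 737.1 m^3, S = 559.4 m^2, alpha = 0.302
Formula: RT60 = 0.161 * V / (-S * ln(1 - alpha))
Compute ln(1 - 0.302) = ln(0.698) = -0.359536
Denominator: -559.4 * -0.359536 = 201.1244
Numerator: 0.161 * 737.1 = 118.6731
RT60 = 118.6731 / 201.1244 = 0.59

0.59 s


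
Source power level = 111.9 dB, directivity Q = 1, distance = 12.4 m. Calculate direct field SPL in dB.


Given values:
  Lw = 111.9 dB, Q = 1, r = 12.4 m
Formula: SPL = Lw + 10 * log10(Q / (4 * pi * r^2))
Compute 4 * pi * r^2 = 4 * pi * 12.4^2 = 1932.2051
Compute Q / denom = 1 / 1932.2051 = 0.00051754
Compute 10 * log10(0.00051754) = -32.8606
SPL = 111.9 + (-32.8606) = 79.04

79.04 dB


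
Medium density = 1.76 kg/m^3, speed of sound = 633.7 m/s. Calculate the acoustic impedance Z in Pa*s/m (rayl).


Given values:
  rho = 1.76 kg/m^3
  c = 633.7 m/s
Formula: Z = rho * c
Z = 1.76 * 633.7
Z = 1115.31

1115.31 rayl


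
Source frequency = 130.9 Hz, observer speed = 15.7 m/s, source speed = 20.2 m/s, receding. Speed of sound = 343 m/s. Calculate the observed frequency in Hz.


Given values:
  f_s = 130.9 Hz, v_o = 15.7 m/s, v_s = 20.2 m/s
  Direction: receding
Formula: f_o = f_s * (c - v_o) / (c + v_s)
Numerator: c - v_o = 343 - 15.7 = 327.3
Denominator: c + v_s = 343 + 20.2 = 363.2
f_o = 130.9 * 327.3 / 363.2 = 117.96

117.96 Hz


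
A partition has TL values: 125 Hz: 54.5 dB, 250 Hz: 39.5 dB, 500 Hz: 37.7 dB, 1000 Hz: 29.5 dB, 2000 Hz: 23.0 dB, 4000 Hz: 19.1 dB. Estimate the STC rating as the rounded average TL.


Given TL values at each frequency:
  125 Hz: 54.5 dB
  250 Hz: 39.5 dB
  500 Hz: 37.7 dB
  1000 Hz: 29.5 dB
  2000 Hz: 23.0 dB
  4000 Hz: 19.1 dB
Formula: STC ~ round(average of TL values)
Sum = 54.5 + 39.5 + 37.7 + 29.5 + 23.0 + 19.1 = 203.3
Average = 203.3 / 6 = 33.88
Rounded: 34

34


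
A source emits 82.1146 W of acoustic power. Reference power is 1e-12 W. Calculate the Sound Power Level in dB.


Given values:
  W = 82.1146 W
  W_ref = 1e-12 W
Formula: SWL = 10 * log10(W / W_ref)
Compute ratio: W / W_ref = 82114600000000
Compute log10: log10(82114600000000) = 13.91442
Multiply: SWL = 10 * 13.91442 = 139.14

139.14 dB


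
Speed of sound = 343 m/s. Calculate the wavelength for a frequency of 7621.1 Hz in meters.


Given values:
  c = 343 m/s, f = 7621.1 Hz
Formula: lambda = c / f
lambda = 343 / 7621.1
lambda = 0.045

0.045 m


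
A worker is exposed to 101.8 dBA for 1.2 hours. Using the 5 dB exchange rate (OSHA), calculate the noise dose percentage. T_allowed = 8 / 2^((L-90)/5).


Given values:
  L = 101.8 dBA, T = 1.2 hours
Formula: T_allowed = 8 / 2^((L - 90) / 5)
Compute exponent: (101.8 - 90) / 5 = 2.36
Compute 2^(2.36) = 5.133704
T_allowed = 8 / 5.133704 = 1.558329 hours
Dose = (T / T_allowed) * 100
Dose = (1.2 / 1.558329) * 100 = 77.01

77.01 %


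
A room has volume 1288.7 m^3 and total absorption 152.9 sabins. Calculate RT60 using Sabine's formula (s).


Given values:
  V = 1288.7 m^3
  A = 152.9 sabins
Formula: RT60 = 0.161 * V / A
Numerator: 0.161 * 1288.7 = 207.4807
RT60 = 207.4807 / 152.9 = 1.357

1.357 s


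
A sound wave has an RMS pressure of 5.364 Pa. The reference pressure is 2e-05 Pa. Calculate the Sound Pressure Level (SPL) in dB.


Given values:
  p = 5.364 Pa
  p_ref = 2e-05 Pa
Formula: SPL = 20 * log10(p / p_ref)
Compute ratio: p / p_ref = 5.364 / 2e-05 = 268200
Compute log10: log10(268200) = 5.428459
Multiply: SPL = 20 * 5.428459 = 108.57

108.57 dB


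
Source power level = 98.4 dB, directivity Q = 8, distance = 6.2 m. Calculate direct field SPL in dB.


Given values:
  Lw = 98.4 dB, Q = 8, r = 6.2 m
Formula: SPL = Lw + 10 * log10(Q / (4 * pi * r^2))
Compute 4 * pi * r^2 = 4 * pi * 6.2^2 = 483.0513
Compute Q / denom = 8 / 483.0513 = 0.01656139
Compute 10 * log10(0.01656139) = -17.809
SPL = 98.4 + (-17.809) = 80.59

80.59 dB


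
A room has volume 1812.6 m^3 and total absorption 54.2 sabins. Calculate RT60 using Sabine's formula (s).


Given values:
  V = 1812.6 m^3
  A = 54.2 sabins
Formula: RT60 = 0.161 * V / A
Numerator: 0.161 * 1812.6 = 291.8286
RT60 = 291.8286 / 54.2 = 5.384

5.384 s


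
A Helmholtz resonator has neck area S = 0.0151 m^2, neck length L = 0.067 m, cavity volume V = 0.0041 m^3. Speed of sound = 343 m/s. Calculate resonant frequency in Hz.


Given values:
  S = 0.0151 m^2, L = 0.067 m, V = 0.0041 m^3, c = 343 m/s
Formula: f = (c / (2*pi)) * sqrt(S / (V * L))
Compute V * L = 0.0041 * 0.067 = 0.0002747
Compute S / (V * L) = 0.0151 / 0.0002747 = 54.9691
Compute sqrt(54.9691) = 7.414115
Compute c / (2*pi) = 343 / 6.283185 = 54.590148
f = 54.590148 * 7.414115 = 404.74

404.74 Hz


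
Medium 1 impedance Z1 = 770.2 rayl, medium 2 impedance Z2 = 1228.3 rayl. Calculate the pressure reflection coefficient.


Given values:
  Z1 = 770.2 rayl, Z2 = 1228.3 rayl
Formula: R = (Z2 - Z1) / (Z2 + Z1)
Numerator: Z2 - Z1 = 1228.3 - 770.2 = 458.1
Denominator: Z2 + Z1 = 1228.3 + 770.2 = 1998.5
R = 458.1 / 1998.5 = 0.2292

0.2292


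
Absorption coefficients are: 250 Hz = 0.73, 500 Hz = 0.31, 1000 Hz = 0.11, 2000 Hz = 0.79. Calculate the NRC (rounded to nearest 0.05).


Given values:
  a_250 = 0.73, a_500 = 0.31
  a_1000 = 0.11, a_2000 = 0.79
Formula: NRC = (a250 + a500 + a1000 + a2000) / 4
Sum = 0.73 + 0.31 + 0.11 + 0.79 = 1.94
NRC = 1.94 / 4 = 0.485
Rounded to nearest 0.05: 0.5

0.5


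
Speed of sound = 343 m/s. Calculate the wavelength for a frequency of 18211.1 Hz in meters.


Given values:
  c = 343 m/s, f = 18211.1 Hz
Formula: lambda = c / f
lambda = 343 / 18211.1
lambda = 0.0188

0.0188 m


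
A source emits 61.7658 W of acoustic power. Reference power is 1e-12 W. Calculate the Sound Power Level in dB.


Given values:
  W = 61.7658 W
  W_ref = 1e-12 W
Formula: SWL = 10 * log10(W / W_ref)
Compute ratio: W / W_ref = 61765800000000
Compute log10: log10(61765800000000) = 13.790748
Multiply: SWL = 10 * 13.790748 = 137.91

137.91 dB


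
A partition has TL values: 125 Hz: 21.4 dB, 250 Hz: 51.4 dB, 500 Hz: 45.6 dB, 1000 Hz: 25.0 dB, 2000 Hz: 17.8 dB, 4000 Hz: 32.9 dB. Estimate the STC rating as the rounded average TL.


Given TL values at each frequency:
  125 Hz: 21.4 dB
  250 Hz: 51.4 dB
  500 Hz: 45.6 dB
  1000 Hz: 25.0 dB
  2000 Hz: 17.8 dB
  4000 Hz: 32.9 dB
Formula: STC ~ round(average of TL values)
Sum = 21.4 + 51.4 + 45.6 + 25.0 + 17.8 + 32.9 = 194.1
Average = 194.1 / 6 = 32.35
Rounded: 32

32


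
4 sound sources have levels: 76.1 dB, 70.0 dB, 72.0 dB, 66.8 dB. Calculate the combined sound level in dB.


Formula: L_total = 10 * log10( sum(10^(Li/10)) )
  Source 1: 10^(76.1/10) = 40738027.7804
  Source 2: 10^(70.0/10) = 10000000.0
  Source 3: 10^(72.0/10) = 15848931.9246
  Source 4: 10^(66.8/10) = 4786300.9232
Sum of linear values = 71373260.6282
L_total = 10 * log10(71373260.6282) = 78.54

78.54 dB


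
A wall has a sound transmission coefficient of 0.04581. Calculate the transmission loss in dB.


Given values:
  tau = 0.04581
Formula: TL = 10 * log10(1 / tau)
Compute 1 / tau = 1 / 0.04581 = 21.8293
Compute log10(21.8293) = 1.33904
TL = 10 * 1.33904 = 13.39

13.39 dB


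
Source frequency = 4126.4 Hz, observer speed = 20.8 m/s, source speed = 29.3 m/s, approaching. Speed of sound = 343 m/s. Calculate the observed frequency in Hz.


Given values:
  f_s = 4126.4 Hz, v_o = 20.8 m/s, v_s = 29.3 m/s
  Direction: approaching
Formula: f_o = f_s * (c + v_o) / (c - v_s)
Numerator: c + v_o = 343 + 20.8 = 363.8
Denominator: c - v_s = 343 - 29.3 = 313.7
f_o = 4126.4 * 363.8 / 313.7 = 4785.41

4785.41 Hz


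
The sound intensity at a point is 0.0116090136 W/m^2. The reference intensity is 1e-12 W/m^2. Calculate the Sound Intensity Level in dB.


Given values:
  I = 0.0116090136 W/m^2
  I_ref = 1e-12 W/m^2
Formula: SIL = 10 * log10(I / I_ref)
Compute ratio: I / I_ref = 11609013600
Compute log10: log10(11609013600) = 10.064795
Multiply: SIL = 10 * 10.064795 = 100.65

100.65 dB


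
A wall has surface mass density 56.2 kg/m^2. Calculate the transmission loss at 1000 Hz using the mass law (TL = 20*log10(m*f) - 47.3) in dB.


Given values:
  m = 56.2 kg/m^2, f = 1000 Hz
Formula: TL = 20 * log10(m * f) - 47.3
Compute m * f = 56.2 * 1000 = 56200.0
Compute log10(56200.0) = 4.749736
Compute 20 * 4.749736 = 94.9947
TL = 94.9947 - 47.3 = 47.69

47.69 dB


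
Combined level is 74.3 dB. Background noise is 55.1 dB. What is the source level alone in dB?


Given values:
  L_total = 74.3 dB, L_bg = 55.1 dB
Formula: L_source = 10 * log10(10^(L_total/10) - 10^(L_bg/10))
Convert to linear:
  10^(74.3/10) = 26915348.0393
  10^(55.1/10) = 323593.6569
Difference: 26915348.0393 - 323593.6569 = 26591754.3824
L_source = 10 * log10(26591754.3824) = 74.25

74.25 dB
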